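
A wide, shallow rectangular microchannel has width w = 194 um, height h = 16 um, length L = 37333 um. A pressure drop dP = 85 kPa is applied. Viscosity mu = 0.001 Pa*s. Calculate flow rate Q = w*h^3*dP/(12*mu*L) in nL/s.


Step 1: Convert all dimensions to SI (meters).
w = 194e-6 m, h = 16e-6 m, L = 37333e-6 m, dP = 85e3 Pa
Step 2: Q = w * h^3 * dP / (12 * mu * L)
Q = 194e-6 * (16e-6)^3 * 85e3 / (12 * 0.001 * 37333e-6) = 1.5076706e-10 m^3/s
Step 3: Convert Q from m^3/s to nL/s (1 m^3 = 1e12 nL, so multiply by 1e12).
Q = 150.767 nL/s


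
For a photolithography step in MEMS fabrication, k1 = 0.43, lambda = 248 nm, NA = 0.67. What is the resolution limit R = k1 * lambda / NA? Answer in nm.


Step 1: Identify values: k1 = 0.43, lambda = 248 nm, NA = 0.67
Step 2: R = k1 * lambda / NA
R = 0.43 * 248 / 0.67
R = 159.2 nm


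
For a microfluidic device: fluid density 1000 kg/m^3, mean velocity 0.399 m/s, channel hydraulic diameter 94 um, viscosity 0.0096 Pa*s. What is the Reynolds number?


Step 1: Convert Dh to meters: Dh = 94e-6 m
Step 2: Re = rho * v * Dh / mu
Re = 1000 * 0.399 * 94e-6 / 0.0096
Re = 3.907


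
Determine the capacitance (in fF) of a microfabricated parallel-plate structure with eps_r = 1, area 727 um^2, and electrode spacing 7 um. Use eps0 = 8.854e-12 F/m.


Step 1: Convert area to m^2: A = 727e-12 m^2
Step 2: Convert gap to m: d = 7e-6 m
Step 3: C = eps0 * eps_r * A / d
C = 8.854e-12 * 1 * 727e-12 / 7e-6
Step 4: Convert to fF (multiply by 1e15).
C = 0.92 fF


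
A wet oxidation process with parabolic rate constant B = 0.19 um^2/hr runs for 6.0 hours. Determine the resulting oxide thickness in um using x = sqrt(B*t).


Step 1: Compute B*t = 0.19 * 6.0 = 1.14
Step 2: x = sqrt(1.14)
x = 1.068 um


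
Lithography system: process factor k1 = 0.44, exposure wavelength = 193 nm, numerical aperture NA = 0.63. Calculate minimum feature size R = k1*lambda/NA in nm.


Step 1: Identify values: k1 = 0.44, lambda = 193 nm, NA = 0.63
Step 2: R = k1 * lambda / NA
R = 0.44 * 193 / 0.63
R = 134.8 nm


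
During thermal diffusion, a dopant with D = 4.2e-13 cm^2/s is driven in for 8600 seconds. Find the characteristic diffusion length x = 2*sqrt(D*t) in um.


Step 1: Compute D*t = 4.2e-13 * 8600 = 3.612e-09 cm^2
Step 2: sqrt(D*t) = 6.00999e-05 cm
Step 3: x = 2 * 6.00999e-05 cm = 1.201998e-04 cm
Step 4: Convert to um (1 cm = 1e4 um): x = 1.202 um


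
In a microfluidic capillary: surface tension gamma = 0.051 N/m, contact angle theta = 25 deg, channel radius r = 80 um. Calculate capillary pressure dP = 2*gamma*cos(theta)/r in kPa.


Step 1: cos(25 deg) = 0.9063
Step 2: Convert r to m: r = 80e-6 m
Step 3: dP = 2 * 0.051 * 0.9063 / 80e-6 = 1155.5 Pa
Step 4: Convert Pa to kPa (divide by 1000).
dP = 1.16 kPa


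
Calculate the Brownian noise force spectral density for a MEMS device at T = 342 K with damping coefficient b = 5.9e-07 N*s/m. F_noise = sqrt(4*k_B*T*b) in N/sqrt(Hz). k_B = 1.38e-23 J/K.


Step 1: Compute 4 * k_B * T * b
= 4 * 1.38e-23 * 342 * 5.9e-07
= 1.1138e-26 N^2/Hz
Step 2: F_noise = sqrt(1.1138e-26)
F_noise = 1.06e-13 N/sqrt(Hz)


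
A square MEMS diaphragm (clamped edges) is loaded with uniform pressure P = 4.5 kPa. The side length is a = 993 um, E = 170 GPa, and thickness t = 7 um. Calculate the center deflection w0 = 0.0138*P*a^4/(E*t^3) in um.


Step 1: Convert pressure to compatible units (E is in GPa, so P in GPa).
P = 4.5 kPa = 4.5e-6 GPa
Step 2: Compute numerator: 0.0138 * P * a^4.
a^4 = 993^4 = 972292630401
numerator = 0.0138 * 4.5e-6 * 972292630401 = 6.037937e+04
Step 3: Compute denominator: E * t^3 = 170 * 7^3 = 58310
Step 4: w0 = numerator / denominator = 6.037937e+04 / 58310 = 1.0355 um


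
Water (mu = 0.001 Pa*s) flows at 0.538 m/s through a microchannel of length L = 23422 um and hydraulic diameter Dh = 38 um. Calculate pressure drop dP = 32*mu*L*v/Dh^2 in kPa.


Step 1: Convert to SI: L = 23422e-6 m, Dh = 38e-6 m
Step 2: dP = 32 * 0.001 * 23422e-6 * 0.538 / (38e-6)^2
Step 3: dP = 279247.34 Pa
Step 4: Convert to kPa: dP = 279.25 kPa


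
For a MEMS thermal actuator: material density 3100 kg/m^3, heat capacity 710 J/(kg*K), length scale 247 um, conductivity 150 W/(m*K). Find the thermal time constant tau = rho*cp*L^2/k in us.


Step 1: Convert L to m: L = 247e-6 m
Step 2: L^2 = (247e-6)^2 = 6.1009e-08 m^2
Step 3: tau = 3100 * 710 * 6.1009e-08 / 150 = 8.9520539e-04 s
Step 4: Convert to microseconds (multiply by 1e6).
tau = 895.205 us


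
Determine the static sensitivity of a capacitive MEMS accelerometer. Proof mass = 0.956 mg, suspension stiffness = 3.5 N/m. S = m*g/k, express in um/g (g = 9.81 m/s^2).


Step 1: Convert mass: m = 0.956 mg = 9.56e-07 kg
Step 2: S = m * g / k = 9.56e-07 * 9.81 / 3.5
Step 3: S = 2.68e-06 m/g
Step 4: Convert to um/g: S = 2.68 um/g


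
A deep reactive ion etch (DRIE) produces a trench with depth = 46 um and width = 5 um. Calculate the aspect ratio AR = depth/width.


Step 1: AR = depth / width
Step 2: AR = 46 / 5
AR = 9.2


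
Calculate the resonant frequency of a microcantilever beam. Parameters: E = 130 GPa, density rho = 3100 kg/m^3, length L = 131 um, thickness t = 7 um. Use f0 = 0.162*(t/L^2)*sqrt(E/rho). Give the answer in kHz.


Step 1: Convert units to SI.
t_SI = 7e-6 m, L_SI = 131e-6 m
Step 2: Calculate sqrt(E/rho).
sqrt(130e9 / 3100) = 6475.76 m/s
Step 3: Compute f0.
f0 = 0.162 * 7e-6 / (131e-6)^2 * 6475.76 = 427918.6 Hz = 427.92 kHz


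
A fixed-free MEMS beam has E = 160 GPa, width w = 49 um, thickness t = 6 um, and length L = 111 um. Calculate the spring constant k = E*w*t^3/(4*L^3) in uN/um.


Step 1: Convert E to consistent units (1 GPa = 1000 uN/um^2).
E = 160 GPa = 160000 uN/um^2
Step 2: Compute t^3 = 6^3 = 216
Step 3: Compute L^3 = 111^3 = 1367631
Step 4: k = 160000 * 49 * 216 / (4 * 1367631)
k = 309.5572 uN/um


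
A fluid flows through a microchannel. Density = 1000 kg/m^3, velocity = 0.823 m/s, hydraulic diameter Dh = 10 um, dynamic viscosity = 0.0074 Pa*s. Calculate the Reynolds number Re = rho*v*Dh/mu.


Step 1: Convert Dh to meters: Dh = 10e-6 m
Step 2: Re = rho * v * Dh / mu
Re = 1000 * 0.823 * 10e-6 / 0.0074
Re = 1.112


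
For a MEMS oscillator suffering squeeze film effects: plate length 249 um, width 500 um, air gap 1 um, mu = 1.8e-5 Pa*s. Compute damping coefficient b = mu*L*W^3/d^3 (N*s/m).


Step 1: Convert to SI.
L = 249e-6 m, W = 500e-6 m, d = 1e-6 m
Step 2: W^3 = (500e-6)^3 = 1.25e-10 m^3
Step 3: d^3 = (1e-6)^3 = 1.00e-18 m^3
Step 4: b = 1.8e-5 * 249e-6 * 1.25e-10 / 1.00e-18
b = 5.60e-01 N*s/m


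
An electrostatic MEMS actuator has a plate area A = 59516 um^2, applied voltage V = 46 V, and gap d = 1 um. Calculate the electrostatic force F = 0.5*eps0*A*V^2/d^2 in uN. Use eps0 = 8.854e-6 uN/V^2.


Step 1: Identify parameters.
eps0 = 8.854e-6 uN/V^2, A = 59516 um^2, V = 46 V, d = 1 um
Step 2: Compute V^2 = 46^2 = 2116
Step 3: Compute d^2 = 1^2 = 1
Step 4: F = 0.5 * 8.854e-6 * 59516 * 2116 / 1
F = 557.518 uN


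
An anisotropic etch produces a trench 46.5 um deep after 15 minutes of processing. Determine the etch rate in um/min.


Step 1: Etch rate = depth / time
Step 2: rate = 46.5 / 15
rate = 3.1 um/min


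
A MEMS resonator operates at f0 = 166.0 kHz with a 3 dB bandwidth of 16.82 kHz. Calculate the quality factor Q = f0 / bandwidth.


Step 1: Q = f0 / bandwidth
Step 2: Q = 166.0 / 16.82
Q = 9.9


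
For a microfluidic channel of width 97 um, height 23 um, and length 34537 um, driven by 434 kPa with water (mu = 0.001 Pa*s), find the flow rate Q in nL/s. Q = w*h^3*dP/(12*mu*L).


Step 1: Convert all dimensions to SI (meters).
w = 97e-6 m, h = 23e-6 m, L = 34537e-6 m, dP = 434e3 Pa
Step 2: Q = w * h^3 * dP / (12 * mu * L)
Q = 97e-6 * (23e-6)^3 * 434e3 / (12 * 0.001 * 34537e-6) = 1.235888e-09 m^3/s
Step 3: Convert Q from m^3/s to nL/s (1 m^3 = 1e12 nL, so multiply by 1e12).
Q = 1235.888 nL/s


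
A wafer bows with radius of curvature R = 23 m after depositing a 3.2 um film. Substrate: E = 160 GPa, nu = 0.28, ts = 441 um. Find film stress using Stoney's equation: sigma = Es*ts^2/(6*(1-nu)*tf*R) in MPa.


Step 1: Compute numerator: Es * ts^2 = 160 * 441^2 = 31116960 (GPa*um^2)
Step 2: Compute denominator (R in um): 6*(1-nu)*tf*R = 6*0.72*3.2*23e6 = 317952000.0 (um^2)
Step 3: sigma (GPa) = 31116960 / 317952000.0 = 9.7867e-02 GPa
Step 4: Convert to MPa (x1000): sigma = 97.9 MPa


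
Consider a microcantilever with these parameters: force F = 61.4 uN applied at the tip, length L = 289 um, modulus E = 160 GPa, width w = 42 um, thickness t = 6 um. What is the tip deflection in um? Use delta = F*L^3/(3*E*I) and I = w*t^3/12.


Step 1: Calculate the second moment of area.
I = w * t^3 / 12 = 42 * 6^3 / 12 = 756.0 um^4
Step 2: Convert E to consistent units (1 GPa = 1000 uN/um^2).
E = 160 GPa = 160000 uN/um^2
Step 3: Calculate tip deflection.
delta = F * L^3 / (3 * E * I)
delta = 61.4 * 289^3 / (3 * 160000 * 756.0)
delta = 4.0841 um


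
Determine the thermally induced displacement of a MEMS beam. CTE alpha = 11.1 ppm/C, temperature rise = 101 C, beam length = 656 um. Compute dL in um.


Step 1: Convert CTE: alpha = 11.1 ppm/C = 11.1e-6 /C
Step 2: dL = 11.1e-6 * 101 * 656
dL = 0.7354 um


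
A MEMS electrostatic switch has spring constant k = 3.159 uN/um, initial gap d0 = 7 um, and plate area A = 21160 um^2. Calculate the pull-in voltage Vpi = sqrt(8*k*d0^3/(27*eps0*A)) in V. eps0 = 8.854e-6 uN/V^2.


Step 1: Compute numerator: 8 * k * d0^3 = 8 * 3.159 * 7^3 = 8668.296
Step 2: Compute denominator: 27 * eps0 * A = 27 * 8.854e-6 * 21160 = 5.058467
Step 3: Vpi = sqrt(8668.296 / 5.058467)
Vpi = 41.4 V


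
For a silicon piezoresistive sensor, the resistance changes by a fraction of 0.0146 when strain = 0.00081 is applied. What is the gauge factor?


Step 1: Identify values.
dR/R = 0.0146, strain = 0.00081
Step 2: GF = (dR/R) / strain = 0.0146 / 0.00081
GF = 18.0


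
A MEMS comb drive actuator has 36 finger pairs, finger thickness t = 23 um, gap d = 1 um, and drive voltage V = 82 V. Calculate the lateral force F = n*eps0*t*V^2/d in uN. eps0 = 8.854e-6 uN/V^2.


Step 1: Parameters: n=36, eps0=8.854e-6 uN/V^2, t=23 um, V=82 V, d=1 um
Step 2: V^2 = 6724
Step 3: F = 36 * 8.854e-6 * 23 * 6724 / 1
F = 49.294 uN


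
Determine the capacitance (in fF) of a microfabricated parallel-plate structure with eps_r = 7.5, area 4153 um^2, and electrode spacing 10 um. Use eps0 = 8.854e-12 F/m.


Step 1: Convert area to m^2: A = 4153e-12 m^2
Step 2: Convert gap to m: d = 10e-6 m
Step 3: C = eps0 * eps_r * A / d
C = 8.854e-12 * 7.5 * 4153e-12 / 10e-6
Step 4: Convert to fF (multiply by 1e15).
C = 27.58 fF


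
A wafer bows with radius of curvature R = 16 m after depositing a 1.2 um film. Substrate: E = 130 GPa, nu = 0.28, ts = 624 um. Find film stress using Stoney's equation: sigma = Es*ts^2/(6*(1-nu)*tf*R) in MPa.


Step 1: Compute numerator: Es * ts^2 = 130 * 624^2 = 50618880 (GPa*um^2)
Step 2: Compute denominator (R in um): 6*(1-nu)*tf*R = 6*0.72*1.2*16e6 = 82944000.0 (um^2)
Step 3: sigma (GPa) = 50618880 / 82944000.0 = 6.10278e-01 GPa
Step 4: Convert to MPa (x1000): sigma = 610.3 MPa


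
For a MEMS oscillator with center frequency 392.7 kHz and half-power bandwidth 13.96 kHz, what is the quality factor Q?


Step 1: Q = f0 / bandwidth
Step 2: Q = 392.7 / 13.96
Q = 28.1


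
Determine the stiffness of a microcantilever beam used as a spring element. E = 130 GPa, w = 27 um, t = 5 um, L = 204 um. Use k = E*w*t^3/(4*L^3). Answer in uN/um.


Step 1: Convert E to consistent units (1 GPa = 1000 uN/um^2).
E = 130 GPa = 130000 uN/um^2
Step 2: Compute t^3 = 5^3 = 125
Step 3: Compute L^3 = 204^3 = 8489664
Step 4: k = 130000 * 27 * 125 / (4 * 8489664)
k = 12.9201 uN/um


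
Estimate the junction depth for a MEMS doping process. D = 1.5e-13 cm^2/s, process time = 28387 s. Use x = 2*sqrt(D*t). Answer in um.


Step 1: Compute D*t = 1.5e-13 * 28387 = 4.25805e-09 cm^2
Step 2: sqrt(D*t) = 6.52537e-05 cm
Step 3: x = 2 * 6.52537e-05 cm = 1.305074e-04 cm
Step 4: Convert to um (1 cm = 1e4 um): x = 1.305 um


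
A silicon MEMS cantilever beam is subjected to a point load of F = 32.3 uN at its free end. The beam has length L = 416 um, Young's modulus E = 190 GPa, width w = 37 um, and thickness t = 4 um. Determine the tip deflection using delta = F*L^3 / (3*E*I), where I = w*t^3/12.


Step 1: Calculate the second moment of area.
I = w * t^3 / 12 = 37 * 4^3 / 12 = 197.3333 um^4
Step 2: Convert E to consistent units (1 GPa = 1000 uN/um^2).
E = 190 GPa = 190000 uN/um^2
Step 3: Calculate tip deflection.
delta = F * L^3 / (3 * E * I)
delta = 32.3 * 416^3 / (3 * 190000 * 197.3333)
delta = 20.6732 um


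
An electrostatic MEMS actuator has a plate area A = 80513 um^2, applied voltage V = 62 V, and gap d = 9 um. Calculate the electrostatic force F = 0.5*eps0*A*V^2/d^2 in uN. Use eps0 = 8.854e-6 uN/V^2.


Step 1: Identify parameters.
eps0 = 8.854e-6 uN/V^2, A = 80513 um^2, V = 62 V, d = 9 um
Step 2: Compute V^2 = 62^2 = 3844
Step 3: Compute d^2 = 9^2 = 81
Step 4: F = 0.5 * 8.854e-6 * 80513 * 3844 / 81
F = 16.915 uN


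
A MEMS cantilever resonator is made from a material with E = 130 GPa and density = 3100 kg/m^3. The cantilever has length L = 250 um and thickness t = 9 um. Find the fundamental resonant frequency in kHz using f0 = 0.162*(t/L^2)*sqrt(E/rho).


Step 1: Convert units to SI.
t_SI = 9e-6 m, L_SI = 250e-6 m
Step 2: Calculate sqrt(E/rho).
sqrt(130e9 / 3100) = 6475.76 m/s
Step 3: Compute f0.
f0 = 0.162 * 9e-6 / (250e-6)^2 * 6475.76 = 151066.5 Hz = 151.07 kHz


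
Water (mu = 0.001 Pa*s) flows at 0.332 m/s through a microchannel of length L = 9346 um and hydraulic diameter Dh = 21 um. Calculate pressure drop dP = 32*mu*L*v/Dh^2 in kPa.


Step 1: Convert to SI: L = 9346e-6 m, Dh = 21e-6 m
Step 2: dP = 32 * 0.001 * 9346e-6 * 0.332 / (21e-6)^2
Step 3: dP = 225151.71 Pa
Step 4: Convert to kPa: dP = 225.15 kPa


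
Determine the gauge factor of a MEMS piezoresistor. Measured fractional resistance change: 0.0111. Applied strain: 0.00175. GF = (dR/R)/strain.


Step 1: Identify values.
dR/R = 0.0111, strain = 0.00175
Step 2: GF = (dR/R) / strain = 0.0111 / 0.00175
GF = 6.3


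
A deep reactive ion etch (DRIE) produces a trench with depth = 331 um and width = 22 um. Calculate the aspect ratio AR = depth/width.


Step 1: AR = depth / width
Step 2: AR = 331 / 22
AR = 15.0


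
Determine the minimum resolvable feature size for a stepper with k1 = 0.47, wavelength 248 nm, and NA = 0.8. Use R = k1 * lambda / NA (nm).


Step 1: Identify values: k1 = 0.47, lambda = 248 nm, NA = 0.8
Step 2: R = k1 * lambda / NA
R = 0.47 * 248 / 0.8
R = 145.7 nm


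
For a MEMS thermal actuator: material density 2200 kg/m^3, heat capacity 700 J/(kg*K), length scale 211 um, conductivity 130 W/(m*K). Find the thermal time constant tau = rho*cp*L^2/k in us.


Step 1: Convert L to m: L = 211e-6 m
Step 2: L^2 = (211e-6)^2 = 4.4521e-08 m^2
Step 3: tau = 2200 * 700 * 4.4521e-08 / 130 = 5.2740262e-04 s
Step 4: Convert to microseconds (multiply by 1e6).
tau = 527.403 us


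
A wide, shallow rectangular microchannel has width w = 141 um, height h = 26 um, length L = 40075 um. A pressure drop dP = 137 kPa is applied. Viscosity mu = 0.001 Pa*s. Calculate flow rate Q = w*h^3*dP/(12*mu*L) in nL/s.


Step 1: Convert all dimensions to SI (meters).
w = 141e-6 m, h = 26e-6 m, L = 40075e-6 m, dP = 137e3 Pa
Step 2: Q = w * h^3 * dP / (12 * mu * L)
Q = 141e-6 * (26e-6)^3 * 137e3 / (12 * 0.001 * 40075e-6) = 7.06e-10 m^3/s
Step 3: Convert Q from m^3/s to nL/s (1 m^3 = 1e12 nL, so multiply by 1e12).
Q = 706.0 nL/s


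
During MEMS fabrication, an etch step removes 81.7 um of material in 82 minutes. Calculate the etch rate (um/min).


Step 1: Etch rate = depth / time
Step 2: rate = 81.7 / 82
rate = 0.996 um/min


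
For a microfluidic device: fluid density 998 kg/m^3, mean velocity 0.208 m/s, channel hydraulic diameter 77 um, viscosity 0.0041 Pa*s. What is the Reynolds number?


Step 1: Convert Dh to meters: Dh = 77e-6 m
Step 2: Re = rho * v * Dh / mu
Re = 998 * 0.208 * 77e-6 / 0.0041
Re = 3.899


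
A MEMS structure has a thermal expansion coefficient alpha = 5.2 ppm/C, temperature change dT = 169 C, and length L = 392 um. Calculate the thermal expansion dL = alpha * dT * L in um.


Step 1: Convert CTE: alpha = 5.2 ppm/C = 5.2e-6 /C
Step 2: dL = 5.2e-6 * 169 * 392
dL = 0.3445 um


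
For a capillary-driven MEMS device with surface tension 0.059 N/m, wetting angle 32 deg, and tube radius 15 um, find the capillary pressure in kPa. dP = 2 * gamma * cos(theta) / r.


Step 1: cos(32 deg) = 0.848
Step 2: Convert r to m: r = 15e-6 m
Step 3: dP = 2 * 0.059 * 0.848 / 15e-6 = 6670.9 Pa
Step 4: Convert Pa to kPa (divide by 1000).
dP = 6.67 kPa


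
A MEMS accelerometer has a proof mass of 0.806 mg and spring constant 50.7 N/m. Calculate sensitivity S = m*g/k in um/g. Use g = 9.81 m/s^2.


Step 1: Convert mass: m = 0.806 mg = 8.06e-07 kg
Step 2: S = m * g / k = 8.06e-07 * 9.81 / 50.7
Step 3: S = 1.56e-07 m/g
Step 4: Convert to um/g: S = 0.156 um/g


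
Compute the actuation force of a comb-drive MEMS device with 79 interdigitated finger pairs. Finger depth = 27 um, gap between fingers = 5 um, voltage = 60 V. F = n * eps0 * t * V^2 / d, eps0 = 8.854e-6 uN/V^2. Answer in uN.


Step 1: Parameters: n=79, eps0=8.854e-6 uN/V^2, t=27 um, V=60 V, d=5 um
Step 2: V^2 = 3600
Step 3: F = 79 * 8.854e-6 * 27 * 3600 / 5
F = 13.598 uN


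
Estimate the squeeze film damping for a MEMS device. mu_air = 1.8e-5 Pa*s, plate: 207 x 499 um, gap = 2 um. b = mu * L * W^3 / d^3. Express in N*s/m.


Step 1: Convert to SI.
L = 207e-6 m, W = 499e-6 m, d = 2e-6 m
Step 2: W^3 = (499e-6)^3 = 1.24e-10 m^3
Step 3: d^3 = (2e-6)^3 = 8.00e-18 m^3
Step 4: b = 1.8e-5 * 207e-6 * 1.24e-10 / 8.00e-18
b = 5.79e-02 N*s/m


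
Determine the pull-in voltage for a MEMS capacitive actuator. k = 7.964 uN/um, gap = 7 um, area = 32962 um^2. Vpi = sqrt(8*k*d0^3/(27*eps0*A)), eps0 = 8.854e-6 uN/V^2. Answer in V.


Step 1: Compute numerator: 8 * k * d0^3 = 8 * 7.964 * 7^3 = 21853.216
Step 2: Compute denominator: 27 * eps0 * A = 27 * 8.854e-6 * 32962 = 7.87983
Step 3: Vpi = sqrt(21853.216 / 7.87983)
Vpi = 52.66 V


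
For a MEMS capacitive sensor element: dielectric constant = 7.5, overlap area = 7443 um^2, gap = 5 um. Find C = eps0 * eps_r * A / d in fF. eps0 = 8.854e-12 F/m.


Step 1: Convert area to m^2: A = 7443e-12 m^2
Step 2: Convert gap to m: d = 5e-6 m
Step 3: C = eps0 * eps_r * A / d
C = 8.854e-12 * 7.5 * 7443e-12 / 5e-6
Step 4: Convert to fF (multiply by 1e15).
C = 98.85 fF


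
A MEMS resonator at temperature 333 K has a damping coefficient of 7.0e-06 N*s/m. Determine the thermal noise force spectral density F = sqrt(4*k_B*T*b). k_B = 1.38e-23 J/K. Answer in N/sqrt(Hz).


Step 1: Compute 4 * k_B * T * b
= 4 * 1.38e-23 * 333 * 7.0e-06
= 1.2867e-25 N^2/Hz
Step 2: F_noise = sqrt(1.2867e-25)
F_noise = 3.59e-13 N/sqrt(Hz)


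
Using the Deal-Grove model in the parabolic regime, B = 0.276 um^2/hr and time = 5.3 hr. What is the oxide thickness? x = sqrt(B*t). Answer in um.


Step 1: Compute B*t = 0.276 * 5.3 = 1.4628
Step 2: x = sqrt(1.4628)
x = 1.209 um


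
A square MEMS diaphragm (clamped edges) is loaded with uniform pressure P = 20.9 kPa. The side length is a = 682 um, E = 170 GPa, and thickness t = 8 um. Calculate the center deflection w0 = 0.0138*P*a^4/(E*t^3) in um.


Step 1: Convert pressure to compatible units (E is in GPa, so P in GPa).
P = 20.9 kPa = 20.9e-6 GPa
Step 2: Compute numerator: 0.0138 * P * a^4.
a^4 = 682^4 = 216340335376
numerator = 0.0138 * 20.9e-6 * 216340335376 = 6.23969e+04
Step 3: Compute denominator: E * t^3 = 170 * 8^3 = 87040
Step 4: w0 = numerator / denominator = 6.23969e+04 / 87040 = 0.7169 um


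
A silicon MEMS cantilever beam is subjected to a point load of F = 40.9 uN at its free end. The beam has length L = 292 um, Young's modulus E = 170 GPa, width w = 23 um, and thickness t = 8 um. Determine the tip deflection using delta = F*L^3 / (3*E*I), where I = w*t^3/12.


Step 1: Calculate the second moment of area.
I = w * t^3 / 12 = 23 * 8^3 / 12 = 981.3333 um^4
Step 2: Convert E to consistent units (1 GPa = 1000 uN/um^2).
E = 170 GPa = 170000 uN/um^2
Step 3: Calculate tip deflection.
delta = F * L^3 / (3 * E * I)
delta = 40.9 * 292^3 / (3 * 170000 * 981.3333)
delta = 2.0346 um


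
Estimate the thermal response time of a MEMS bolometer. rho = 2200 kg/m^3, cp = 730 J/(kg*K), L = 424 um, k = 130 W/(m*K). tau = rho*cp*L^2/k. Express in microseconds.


Step 1: Convert L to m: L = 424e-6 m
Step 2: L^2 = (424e-6)^2 = 1.79776e-07 m^2
Step 3: tau = 2200 * 730 * 1.79776e-07 / 130 = 2.22092505e-03 s
Step 4: Convert to microseconds (multiply by 1e6).
tau = 2220.925 us


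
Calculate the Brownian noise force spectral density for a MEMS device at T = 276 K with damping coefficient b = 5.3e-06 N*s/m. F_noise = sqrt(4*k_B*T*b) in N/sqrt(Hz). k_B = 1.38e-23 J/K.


Step 1: Compute 4 * k_B * T * b
= 4 * 1.38e-23 * 276 * 5.3e-06
= 8.0747e-26 N^2/Hz
Step 2: F_noise = sqrt(8.0747e-26)
F_noise = 2.84e-13 N/sqrt(Hz)


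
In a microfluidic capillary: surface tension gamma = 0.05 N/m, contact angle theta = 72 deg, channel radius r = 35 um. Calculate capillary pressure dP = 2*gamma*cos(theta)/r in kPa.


Step 1: cos(72 deg) = 0.309
Step 2: Convert r to m: r = 35e-6 m
Step 3: dP = 2 * 0.05 * 0.309 / 35e-6 = 882.9 Pa
Step 4: Convert Pa to kPa (divide by 1000).
dP = 0.88 kPa


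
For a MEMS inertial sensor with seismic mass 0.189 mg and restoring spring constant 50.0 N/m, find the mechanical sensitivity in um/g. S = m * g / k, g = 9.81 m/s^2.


Step 1: Convert mass: m = 0.189 mg = 1.89e-07 kg
Step 2: S = m * g / k = 1.89e-07 * 9.81 / 50.0
Step 3: S = 3.71e-08 m/g
Step 4: Convert to um/g: S = 0.037 um/g


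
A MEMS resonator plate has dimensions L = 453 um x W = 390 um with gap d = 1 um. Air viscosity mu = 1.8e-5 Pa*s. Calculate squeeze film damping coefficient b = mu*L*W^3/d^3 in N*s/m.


Step 1: Convert to SI.
L = 453e-6 m, W = 390e-6 m, d = 1e-6 m
Step 2: W^3 = (390e-6)^3 = 5.93e-11 m^3
Step 3: d^3 = (1e-6)^3 = 1.00e-18 m^3
Step 4: b = 1.8e-5 * 453e-6 * 5.93e-11 / 1.00e-18
b = 4.84e-01 N*s/m


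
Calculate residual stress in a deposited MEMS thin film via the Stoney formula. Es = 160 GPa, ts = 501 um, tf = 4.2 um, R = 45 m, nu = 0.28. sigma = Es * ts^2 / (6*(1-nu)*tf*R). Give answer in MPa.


Step 1: Compute numerator: Es * ts^2 = 160 * 501^2 = 40160160 (GPa*um^2)
Step 2: Compute denominator (R in um): 6*(1-nu)*tf*R = 6*0.72*4.2*45e6 = 816480000.0 (um^2)
Step 3: sigma (GPa) = 40160160 / 816480000.0 = 4.9187e-02 GPa
Step 4: Convert to MPa (x1000): sigma = 49.2 MPa


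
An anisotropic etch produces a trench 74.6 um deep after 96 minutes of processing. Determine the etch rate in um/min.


Step 1: Etch rate = depth / time
Step 2: rate = 74.6 / 96
rate = 0.777 um/min


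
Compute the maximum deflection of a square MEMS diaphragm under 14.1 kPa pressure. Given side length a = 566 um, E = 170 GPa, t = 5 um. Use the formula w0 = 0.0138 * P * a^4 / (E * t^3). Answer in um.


Step 1: Convert pressure to compatible units (E is in GPa, so P in GPa).
P = 14.1 kPa = 14.1e-6 GPa
Step 2: Compute numerator: 0.0138 * P * a^4.
a^4 = 566^4 = 102627966736
numerator = 0.0138 * 14.1e-6 * 102627966736 = 1.99693e+04
Step 3: Compute denominator: E * t^3 = 170 * 5^3 = 21250
Step 4: w0 = numerator / denominator = 1.99693e+04 / 21250 = 0.9397 um


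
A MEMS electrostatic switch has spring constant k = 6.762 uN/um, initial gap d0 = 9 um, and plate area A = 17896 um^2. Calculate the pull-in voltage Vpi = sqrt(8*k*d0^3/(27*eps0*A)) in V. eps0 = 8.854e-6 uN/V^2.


Step 1: Compute numerator: 8 * k * d0^3 = 8 * 6.762 * 9^3 = 39435.984
Step 2: Compute denominator: 27 * eps0 * A = 27 * 8.854e-6 * 17896 = 4.278182
Step 3: Vpi = sqrt(39435.984 / 4.278182)
Vpi = 96.01 V


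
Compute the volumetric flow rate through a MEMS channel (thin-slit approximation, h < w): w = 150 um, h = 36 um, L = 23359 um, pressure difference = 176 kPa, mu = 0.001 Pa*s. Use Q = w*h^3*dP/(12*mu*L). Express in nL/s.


Step 1: Convert all dimensions to SI (meters).
w = 150e-6 m, h = 36e-6 m, L = 23359e-6 m, dP = 176e3 Pa
Step 2: Q = w * h^3 * dP / (12 * mu * L)
Q = 150e-6 * (36e-6)^3 * 176e3 / (12 * 0.001 * 23359e-6) = 4.39416071e-09 m^3/s
Step 3: Convert Q from m^3/s to nL/s (1 m^3 = 1e12 nL, so multiply by 1e12).
Q = 4394.161 nL/s


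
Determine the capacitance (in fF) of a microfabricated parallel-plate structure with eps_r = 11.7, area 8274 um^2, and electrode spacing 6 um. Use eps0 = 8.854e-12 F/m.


Step 1: Convert area to m^2: A = 8274e-12 m^2
Step 2: Convert gap to m: d = 6e-6 m
Step 3: C = eps0 * eps_r * A / d
C = 8.854e-12 * 11.7 * 8274e-12 / 6e-6
Step 4: Convert to fF (multiply by 1e15).
C = 142.85 fF


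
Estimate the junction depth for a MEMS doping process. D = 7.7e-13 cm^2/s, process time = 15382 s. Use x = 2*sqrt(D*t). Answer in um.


Step 1: Compute D*t = 7.7e-13 * 15382 = 1.184414e-08 cm^2
Step 2: sqrt(D*t) = 1.08831e-04 cm
Step 3: x = 2 * 1.08831e-04 cm = 2.17662e-04 cm
Step 4: Convert to um (1 cm = 1e4 um): x = 2.177 um


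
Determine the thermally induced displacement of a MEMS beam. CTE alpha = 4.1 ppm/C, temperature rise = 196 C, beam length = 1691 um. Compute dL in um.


Step 1: Convert CTE: alpha = 4.1 ppm/C = 4.1e-6 /C
Step 2: dL = 4.1e-6 * 196 * 1691
dL = 1.3589 um


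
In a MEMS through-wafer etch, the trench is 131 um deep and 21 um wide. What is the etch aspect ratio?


Step 1: AR = depth / width
Step 2: AR = 131 / 21
AR = 6.2


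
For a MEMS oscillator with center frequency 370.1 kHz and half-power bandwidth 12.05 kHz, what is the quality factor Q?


Step 1: Q = f0 / bandwidth
Step 2: Q = 370.1 / 12.05
Q = 30.7


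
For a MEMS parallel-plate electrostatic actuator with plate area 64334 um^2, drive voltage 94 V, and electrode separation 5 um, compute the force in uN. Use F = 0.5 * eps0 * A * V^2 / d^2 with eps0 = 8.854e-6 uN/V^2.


Step 1: Identify parameters.
eps0 = 8.854e-6 uN/V^2, A = 64334 um^2, V = 94 V, d = 5 um
Step 2: Compute V^2 = 94^2 = 8836
Step 3: Compute d^2 = 5^2 = 25
Step 4: F = 0.5 * 8.854e-6 * 64334 * 8836 / 25
F = 100.662 uN


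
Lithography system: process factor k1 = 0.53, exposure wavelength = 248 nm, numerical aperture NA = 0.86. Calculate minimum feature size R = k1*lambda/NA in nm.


Step 1: Identify values: k1 = 0.53, lambda = 248 nm, NA = 0.86
Step 2: R = k1 * lambda / NA
R = 0.53 * 248 / 0.86
R = 152.8 nm


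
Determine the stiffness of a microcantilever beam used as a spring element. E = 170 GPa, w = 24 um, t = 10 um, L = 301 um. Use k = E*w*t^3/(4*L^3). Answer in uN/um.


Step 1: Convert E to consistent units (1 GPa = 1000 uN/um^2).
E = 170 GPa = 170000 uN/um^2
Step 2: Compute t^3 = 10^3 = 1000
Step 3: Compute L^3 = 301^3 = 27270901
Step 4: k = 170000 * 24 * 1000 / (4 * 27270901)
k = 37.4025 uN/um


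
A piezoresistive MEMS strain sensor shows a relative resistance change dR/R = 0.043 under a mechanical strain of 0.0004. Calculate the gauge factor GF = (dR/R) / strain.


Step 1: Identify values.
dR/R = 0.043, strain = 0.0004
Step 2: GF = (dR/R) / strain = 0.043 / 0.0004
GF = 107.5


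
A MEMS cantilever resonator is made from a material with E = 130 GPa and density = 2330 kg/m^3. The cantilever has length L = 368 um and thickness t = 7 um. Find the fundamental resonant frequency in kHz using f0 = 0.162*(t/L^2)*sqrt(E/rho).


Step 1: Convert units to SI.
t_SI = 7e-6 m, L_SI = 368e-6 m
Step 2: Calculate sqrt(E/rho).
sqrt(130e9 / 2330) = 7469.54 m/s
Step 3: Compute f0.
f0 = 0.162 * 7e-6 / (368e-6)^2 * 7469.54 = 62547.7 Hz = 62.55 kHz


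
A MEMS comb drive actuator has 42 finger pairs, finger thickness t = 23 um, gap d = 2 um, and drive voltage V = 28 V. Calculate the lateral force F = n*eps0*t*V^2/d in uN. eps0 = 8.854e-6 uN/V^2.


Step 1: Parameters: n=42, eps0=8.854e-6 uN/V^2, t=23 um, V=28 V, d=2 um
Step 2: V^2 = 784
Step 3: F = 42 * 8.854e-6 * 23 * 784 / 2
F = 3.353 uN


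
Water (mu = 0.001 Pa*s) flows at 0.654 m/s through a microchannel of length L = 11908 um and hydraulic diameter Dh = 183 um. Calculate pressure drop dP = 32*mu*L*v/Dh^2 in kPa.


Step 1: Convert to SI: L = 11908e-6 m, Dh = 183e-6 m
Step 2: dP = 32 * 0.001 * 11908e-6 * 0.654 / (183e-6)^2
Step 3: dP = 7441.57 Pa
Step 4: Convert to kPa: dP = 7.44 kPa


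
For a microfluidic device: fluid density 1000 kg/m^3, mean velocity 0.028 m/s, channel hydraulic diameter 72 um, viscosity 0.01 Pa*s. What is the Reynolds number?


Step 1: Convert Dh to meters: Dh = 72e-6 m
Step 2: Re = rho * v * Dh / mu
Re = 1000 * 0.028 * 72e-6 / 0.01
Re = 0.202


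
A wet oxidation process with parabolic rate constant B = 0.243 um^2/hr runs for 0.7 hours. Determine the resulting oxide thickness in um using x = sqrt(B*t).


Step 1: Compute B*t = 0.243 * 0.7 = 0.1701
Step 2: x = sqrt(0.1701)
x = 0.412 um


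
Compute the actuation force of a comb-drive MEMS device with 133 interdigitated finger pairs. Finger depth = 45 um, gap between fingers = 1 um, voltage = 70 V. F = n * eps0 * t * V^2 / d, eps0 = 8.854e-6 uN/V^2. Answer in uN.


Step 1: Parameters: n=133, eps0=8.854e-6 uN/V^2, t=45 um, V=70 V, d=1 um
Step 2: V^2 = 4900
Step 3: F = 133 * 8.854e-6 * 45 * 4900 / 1
F = 259.657 uN


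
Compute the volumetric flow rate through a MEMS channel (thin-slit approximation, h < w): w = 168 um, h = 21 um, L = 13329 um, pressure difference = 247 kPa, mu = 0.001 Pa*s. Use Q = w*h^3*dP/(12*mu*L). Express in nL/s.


Step 1: Convert all dimensions to SI (meters).
w = 168e-6 m, h = 21e-6 m, L = 13329e-6 m, dP = 247e3 Pa
Step 2: Q = w * h^3 * dP / (12 * mu * L)
Q = 168e-6 * (21e-6)^3 * 247e3 / (12 * 0.001 * 13329e-6) = 2.4026212e-09 m^3/s
Step 3: Convert Q from m^3/s to nL/s (1 m^3 = 1e12 nL, so multiply by 1e12).
Q = 2402.621 nL/s


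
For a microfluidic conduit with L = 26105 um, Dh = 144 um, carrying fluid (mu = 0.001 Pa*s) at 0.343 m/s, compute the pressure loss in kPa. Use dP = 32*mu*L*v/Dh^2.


Step 1: Convert to SI: L = 26105e-6 m, Dh = 144e-6 m
Step 2: dP = 32 * 0.001 * 26105e-6 * 0.343 / (144e-6)^2
Step 3: dP = 13817.92 Pa
Step 4: Convert to kPa: dP = 13.82 kPa


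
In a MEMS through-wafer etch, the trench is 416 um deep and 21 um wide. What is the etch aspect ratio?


Step 1: AR = depth / width
Step 2: AR = 416 / 21
AR = 19.8


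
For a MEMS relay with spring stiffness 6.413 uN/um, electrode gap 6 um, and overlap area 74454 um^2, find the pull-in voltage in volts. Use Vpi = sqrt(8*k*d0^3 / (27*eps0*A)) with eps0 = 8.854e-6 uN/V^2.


Step 1: Compute numerator: 8 * k * d0^3 = 8 * 6.413 * 6^3 = 11081.664
Step 2: Compute denominator: 27 * eps0 * A = 27 * 8.854e-6 * 74454 = 17.798824
Step 3: Vpi = sqrt(11081.664 / 17.798824)
Vpi = 24.95 V


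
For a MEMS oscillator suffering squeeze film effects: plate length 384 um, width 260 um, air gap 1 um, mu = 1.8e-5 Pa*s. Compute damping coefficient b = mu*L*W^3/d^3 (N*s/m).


Step 1: Convert to SI.
L = 384e-6 m, W = 260e-6 m, d = 1e-6 m
Step 2: W^3 = (260e-6)^3 = 1.76e-11 m^3
Step 3: d^3 = (1e-6)^3 = 1.00e-18 m^3
Step 4: b = 1.8e-5 * 384e-6 * 1.76e-11 / 1.00e-18
b = 1.21e-01 N*s/m


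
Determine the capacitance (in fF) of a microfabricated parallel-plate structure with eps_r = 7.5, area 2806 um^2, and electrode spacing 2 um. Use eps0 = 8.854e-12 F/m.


Step 1: Convert area to m^2: A = 2806e-12 m^2
Step 2: Convert gap to m: d = 2e-6 m
Step 3: C = eps0 * eps_r * A / d
C = 8.854e-12 * 7.5 * 2806e-12 / 2e-6
Step 4: Convert to fF (multiply by 1e15).
C = 93.17 fF


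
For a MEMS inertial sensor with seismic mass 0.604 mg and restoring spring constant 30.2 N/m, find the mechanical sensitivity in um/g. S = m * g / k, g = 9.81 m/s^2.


Step 1: Convert mass: m = 0.604 mg = 6.04e-07 kg
Step 2: S = m * g / k = 6.04e-07 * 9.81 / 30.2
Step 3: S = 1.96e-07 m/g
Step 4: Convert to um/g: S = 0.196 um/g


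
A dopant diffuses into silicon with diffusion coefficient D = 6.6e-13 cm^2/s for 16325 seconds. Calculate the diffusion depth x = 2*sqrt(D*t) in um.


Step 1: Compute D*t = 6.6e-13 * 16325 = 1.07745e-08 cm^2
Step 2: sqrt(D*t) = 1.038e-04 cm
Step 3: x = 2 * 1.038e-04 cm = 2.076e-04 cm
Step 4: Convert to um (1 cm = 1e4 um): x = 2.076 um


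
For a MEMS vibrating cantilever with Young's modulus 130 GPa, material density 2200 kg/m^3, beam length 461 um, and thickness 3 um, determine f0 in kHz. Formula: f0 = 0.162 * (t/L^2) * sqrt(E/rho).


Step 1: Convert units to SI.
t_SI = 3e-6 m, L_SI = 461e-6 m
Step 2: Calculate sqrt(E/rho).
sqrt(130e9 / 2200) = 7687.06 m/s
Step 3: Compute f0.
f0 = 0.162 * 3e-6 / (461e-6)^2 * 7687.06 = 17579.0 Hz = 17.58 kHz


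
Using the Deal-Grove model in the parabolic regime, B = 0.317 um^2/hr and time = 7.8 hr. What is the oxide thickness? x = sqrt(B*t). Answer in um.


Step 1: Compute B*t = 0.317 * 7.8 = 2.4726
Step 2: x = sqrt(2.4726)
x = 1.572 um


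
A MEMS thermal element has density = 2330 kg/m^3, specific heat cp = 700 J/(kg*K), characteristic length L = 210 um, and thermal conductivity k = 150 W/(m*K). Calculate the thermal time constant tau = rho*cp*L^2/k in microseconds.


Step 1: Convert L to m: L = 210e-6 m
Step 2: L^2 = (210e-6)^2 = 4.41e-08 m^2
Step 3: tau = 2330 * 700 * 4.41e-08 / 150 = 4.79514e-04 s
Step 4: Convert to microseconds (multiply by 1e6).
tau = 479.514 us


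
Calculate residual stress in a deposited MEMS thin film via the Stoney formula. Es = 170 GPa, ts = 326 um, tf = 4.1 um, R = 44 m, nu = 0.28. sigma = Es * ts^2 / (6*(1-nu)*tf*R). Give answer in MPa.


Step 1: Compute numerator: Es * ts^2 = 170 * 326^2 = 18066920 (GPa*um^2)
Step 2: Compute denominator (R in um): 6*(1-nu)*tf*R = 6*0.72*4.1*44e6 = 779328000.0 (um^2)
Step 3: sigma (GPa) = 18066920 / 779328000.0 = 2.3183e-02 GPa
Step 4: Convert to MPa (x1000): sigma = 23.2 MPa


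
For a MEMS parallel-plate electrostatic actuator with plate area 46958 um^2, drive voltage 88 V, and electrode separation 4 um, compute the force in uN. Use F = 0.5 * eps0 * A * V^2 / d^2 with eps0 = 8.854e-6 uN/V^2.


Step 1: Identify parameters.
eps0 = 8.854e-6 uN/V^2, A = 46958 um^2, V = 88 V, d = 4 um
Step 2: Compute V^2 = 88^2 = 7744
Step 3: Compute d^2 = 4^2 = 16
Step 4: F = 0.5 * 8.854e-6 * 46958 * 7744 / 16
F = 100.615 uN


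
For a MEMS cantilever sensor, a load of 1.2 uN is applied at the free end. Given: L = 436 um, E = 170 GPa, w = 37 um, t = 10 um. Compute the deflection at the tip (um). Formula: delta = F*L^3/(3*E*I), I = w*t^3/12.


Step 1: Calculate the second moment of area.
I = w * t^3 / 12 = 37 * 10^3 / 12 = 3083.3333 um^4
Step 2: Convert E to consistent units (1 GPa = 1000 uN/um^2).
E = 170 GPa = 170000 uN/um^2
Step 3: Calculate tip deflection.
delta = F * L^3 / (3 * E * I)
delta = 1.2 * 436^3 / (3 * 170000 * 3083.3333)
delta = 0.0632 um


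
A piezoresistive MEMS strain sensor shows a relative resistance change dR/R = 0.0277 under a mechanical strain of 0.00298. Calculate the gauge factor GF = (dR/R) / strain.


Step 1: Identify values.
dR/R = 0.0277, strain = 0.00298
Step 2: GF = (dR/R) / strain = 0.0277 / 0.00298
GF = 9.3


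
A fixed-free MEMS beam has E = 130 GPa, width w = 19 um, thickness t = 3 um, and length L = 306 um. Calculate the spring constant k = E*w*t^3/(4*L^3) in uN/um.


Step 1: Convert E to consistent units (1 GPa = 1000 uN/um^2).
E = 130 GPa = 130000 uN/um^2
Step 2: Compute t^3 = 3^3 = 27
Step 3: Compute L^3 = 306^3 = 28652616
Step 4: k = 130000 * 19 * 27 / (4 * 28652616)
k = 0.5819 uN/um


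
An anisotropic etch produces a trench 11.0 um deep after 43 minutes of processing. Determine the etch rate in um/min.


Step 1: Etch rate = depth / time
Step 2: rate = 11.0 / 43
rate = 0.256 um/min


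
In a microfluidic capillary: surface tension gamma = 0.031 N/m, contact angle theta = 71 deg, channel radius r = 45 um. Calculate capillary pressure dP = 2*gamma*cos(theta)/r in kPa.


Step 1: cos(71 deg) = 0.3256
Step 2: Convert r to m: r = 45e-6 m
Step 3: dP = 2 * 0.031 * 0.3256 / 45e-6 = 448.6 Pa
Step 4: Convert Pa to kPa (divide by 1000).
dP = 0.45 kPa


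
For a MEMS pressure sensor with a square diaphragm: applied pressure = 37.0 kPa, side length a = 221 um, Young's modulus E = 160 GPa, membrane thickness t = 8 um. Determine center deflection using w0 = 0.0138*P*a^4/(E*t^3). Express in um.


Step 1: Convert pressure to compatible units (E is in GPa, so P in GPa).
P = 37.0 kPa = 37.0e-6 GPa
Step 2: Compute numerator: 0.0138 * P * a^4.
a^4 = 221^4 = 2385443281
numerator = 0.0138 * 37.0e-6 * 2385443281 = 1.218e+03
Step 3: Compute denominator: E * t^3 = 160 * 8^3 = 81920
Step 4: w0 = numerator / denominator = 1.218e+03 / 81920 = 0.0149 um


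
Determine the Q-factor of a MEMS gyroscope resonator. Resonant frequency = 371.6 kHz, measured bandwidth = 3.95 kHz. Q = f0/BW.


Step 1: Q = f0 / bandwidth
Step 2: Q = 371.6 / 3.95
Q = 94.1


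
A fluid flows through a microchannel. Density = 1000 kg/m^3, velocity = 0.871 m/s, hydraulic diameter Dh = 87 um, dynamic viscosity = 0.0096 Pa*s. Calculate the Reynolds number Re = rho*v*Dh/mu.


Step 1: Convert Dh to meters: Dh = 87e-6 m
Step 2: Re = rho * v * Dh / mu
Re = 1000 * 0.871 * 87e-6 / 0.0096
Re = 7.893


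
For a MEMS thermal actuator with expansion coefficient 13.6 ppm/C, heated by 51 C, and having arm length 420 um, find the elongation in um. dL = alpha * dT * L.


Step 1: Convert CTE: alpha = 13.6 ppm/C = 13.6e-6 /C
Step 2: dL = 13.6e-6 * 51 * 420
dL = 0.2913 um


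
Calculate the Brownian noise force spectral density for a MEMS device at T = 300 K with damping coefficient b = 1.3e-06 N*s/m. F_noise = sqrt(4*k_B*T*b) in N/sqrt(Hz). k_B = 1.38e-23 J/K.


Step 1: Compute 4 * k_B * T * b
= 4 * 1.38e-23 * 300 * 1.3e-06
= 2.1528e-26 N^2/Hz
Step 2: F_noise = sqrt(2.1528e-26)
F_noise = 1.47e-13 N/sqrt(Hz)


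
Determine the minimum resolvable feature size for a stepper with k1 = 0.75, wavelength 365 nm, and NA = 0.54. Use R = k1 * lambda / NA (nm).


Step 1: Identify values: k1 = 0.75, lambda = 365 nm, NA = 0.54
Step 2: R = k1 * lambda / NA
R = 0.75 * 365 / 0.54
R = 506.9 nm


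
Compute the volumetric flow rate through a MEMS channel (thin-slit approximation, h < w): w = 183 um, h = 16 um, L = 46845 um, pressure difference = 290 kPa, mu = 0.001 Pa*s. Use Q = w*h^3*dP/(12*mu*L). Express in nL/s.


Step 1: Convert all dimensions to SI (meters).
w = 183e-6 m, h = 16e-6 m, L = 46845e-6 m, dP = 290e3 Pa
Step 2: Q = w * h^3 * dP / (12 * mu * L)
Q = 183e-6 * (16e-6)^3 * 290e3 / (12 * 0.001 * 46845e-6) = 3.8669143e-10 m^3/s
Step 3: Convert Q from m^3/s to nL/s (1 m^3 = 1e12 nL, so multiply by 1e12).
Q = 386.691 nL/s


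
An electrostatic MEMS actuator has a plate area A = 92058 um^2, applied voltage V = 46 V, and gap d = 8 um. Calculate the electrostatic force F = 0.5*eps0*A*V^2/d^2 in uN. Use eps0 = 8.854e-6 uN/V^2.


Step 1: Identify parameters.
eps0 = 8.854e-6 uN/V^2, A = 92058 um^2, V = 46 V, d = 8 um
Step 2: Compute V^2 = 46^2 = 2116
Step 3: Compute d^2 = 8^2 = 64
Step 4: F = 0.5 * 8.854e-6 * 92058 * 2116 / 64
F = 13.474 uN


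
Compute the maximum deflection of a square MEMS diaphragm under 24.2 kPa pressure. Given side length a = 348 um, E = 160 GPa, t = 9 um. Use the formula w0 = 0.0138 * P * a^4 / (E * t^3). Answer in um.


Step 1: Convert pressure to compatible units (E is in GPa, so P in GPa).
P = 24.2 kPa = 24.2e-6 GPa
Step 2: Compute numerator: 0.0138 * P * a^4.
a^4 = 348^4 = 14666178816
numerator = 0.0138 * 24.2e-6 * 14666178816 = 4.898e+03
Step 3: Compute denominator: E * t^3 = 160 * 9^3 = 116640
Step 4: w0 = numerator / denominator = 4.898e+03 / 116640 = 0.042 um


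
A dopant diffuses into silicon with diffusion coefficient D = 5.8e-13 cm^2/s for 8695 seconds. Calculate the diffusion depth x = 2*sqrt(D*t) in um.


Step 1: Compute D*t = 5.8e-13 * 8695 = 5.0431e-09 cm^2
Step 2: sqrt(D*t) = 7.1015e-05 cm
Step 3: x = 2 * 7.1015e-05 cm = 1.4203e-04 cm
Step 4: Convert to um (1 cm = 1e4 um): x = 1.42 um
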